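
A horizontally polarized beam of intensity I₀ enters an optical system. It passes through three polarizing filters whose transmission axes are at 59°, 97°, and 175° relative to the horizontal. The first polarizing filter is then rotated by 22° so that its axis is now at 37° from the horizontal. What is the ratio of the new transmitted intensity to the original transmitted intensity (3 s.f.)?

Before rotation:
I₁ = I₀ cos²(59° − 0°) = I₀ cos²(59°) = 0.2653 I₀.
I₂ = I₁ cos²(97° − 59°) = 0.2653 I₀ · cos²(38°) = 0.1647 I₀.
I₃ = I₂ cos²(175° − 97°) = 0.1647 I₀ · cos²(78°) = 0.00712 I₀.
After rotation:
I₁ = I₀ cos²(37° − 0°) = I₀ cos²(37°) = 0.6378 I₀.
I₂ = I₁ cos²(97° − 37°) = 0.6378 I₀ · cos²(60°) = 0.1595 I₀.
I₃ = I₂ cos²(175° − 97°) = 0.1595 I₀ · cos²(78°) = 0.006893 I₀.
Ratio = 0.006893 / 0.00712 = 0.968.

I_new/I_old ≈ 0.968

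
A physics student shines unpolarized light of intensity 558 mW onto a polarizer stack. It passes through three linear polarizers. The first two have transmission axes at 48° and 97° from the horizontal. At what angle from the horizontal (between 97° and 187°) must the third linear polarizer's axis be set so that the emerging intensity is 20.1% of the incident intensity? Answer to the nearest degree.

θ ≈ 112°

Unpolarized light through the first polarizer → I₁ = ½ I₀, now polarized at 48°.
I₂ = I₁ cos²(97° − 48°) = 0.5 I₀ · cos²(49°) = 0.2152 I₀.
Need I₃/I₀ = 0.201, so cos²(θ − 97°) = 0.201 / 0.2152 = 0.934.
θ − 97° = arccos(√0.934) = 14.9°, giving θ ≈ 97 + 14.9 = 111.9°.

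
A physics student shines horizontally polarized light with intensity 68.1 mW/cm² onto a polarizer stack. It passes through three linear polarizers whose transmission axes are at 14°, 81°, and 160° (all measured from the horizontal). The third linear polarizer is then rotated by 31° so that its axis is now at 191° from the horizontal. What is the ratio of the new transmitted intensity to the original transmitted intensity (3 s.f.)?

Before rotation:
By Malus's law, I₁ = I₀ cos²(14° − 0°) = I₀ cos²(14°) = 0.9415 I₀.
I₂ = I₁ cos²(81° − 14°) = 0.9415 I₀ · cos²(67°) = 0.1437 I₀.
I₃ = I₂ cos²(160° − 81°) = 0.1437 I₀ · cos²(79°) = 0.005233 I₀.
After rotation:
I₁ = I₀ cos²(14° − 0°) = I₀ cos²(14°) = 0.9415 I₀.
I₂ = I₁ cos²(81° − 14°) = 0.9415 I₀ · cos²(67°) = 0.1437 I₀.
Angle between axes 2 and 3: 70°. I₃ = 0.1437 I₀ · cos²(70°) = 0.01681 I₀.
Ratio = 0.01681 / 0.005233 = 3.213.

I_new/I_old ≈ 3.21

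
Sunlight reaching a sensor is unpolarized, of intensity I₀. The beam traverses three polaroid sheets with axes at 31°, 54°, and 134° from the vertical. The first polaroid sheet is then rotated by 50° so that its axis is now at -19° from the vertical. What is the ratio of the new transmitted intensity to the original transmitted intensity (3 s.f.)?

I_new/I_old ≈ 0.101

Before rotation:
Unpolarized light through the first polarizer → I₁ = ½ I₀, now polarized at 31°.
I₂ = I₁ cos²(54° − 31°) = 0.5 I₀ · cos²(23°) = 0.4237 I₀.
I₃ = I₂ cos²(134° − 54°) = 0.4237 I₀ · cos²(80°) = 0.01278 I₀.
After rotation:
Unpolarized light through the first polarizer → I₁ = ½ I₀, now polarized at -19°.
I₂ = I₁ cos²(54° + 19°) = 0.5 I₀ · cos²(73°) = 0.04274 I₀.
I₃ = I₂ cos²(134° − 54°) = 0.04274 I₀ · cos²(80°) = 0.001289 I₀.
Ratio = 0.001289 / 0.01278 = 0.1009.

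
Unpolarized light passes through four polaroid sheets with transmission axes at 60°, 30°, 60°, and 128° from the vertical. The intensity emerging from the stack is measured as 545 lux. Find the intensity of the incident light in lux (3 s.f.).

I₀ ≈ 1.38e4 lux

Unpolarized light through the first polarizer → I₁ = ½ I₀, now polarized at 60°.
I₂ = I₁ cos²(30° − 60°) = 0.5 I₀ · cos²(30°) = 0.375 I₀.
I₃ = I₂ cos²(60° − 30°) = 0.375 I₀ · cos²(30°) = 0.2813 I₀.
I₄ = I₃ cos²(128° − 60°) = 0.2813 I₀ · cos²(68°) = 0.03947 I₀.
So 545 lux = 0.03947 I₀, giving I₀ = 545/0.03947 = 1.381e+04 lux.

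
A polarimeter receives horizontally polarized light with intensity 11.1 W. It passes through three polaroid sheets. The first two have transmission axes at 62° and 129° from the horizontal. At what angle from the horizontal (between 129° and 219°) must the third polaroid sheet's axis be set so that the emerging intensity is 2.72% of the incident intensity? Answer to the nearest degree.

θ ≈ 155°

By Malus's law, I₁ = I₀ cos²(62° − 0°) = I₀ cos²(62°) = 0.2204 I₀.
I₂ = I₁ cos²(129° − 62°) = 0.2204 I₀ · cos²(67°) = 0.03365 I₀.
Need I₃/I₀ = 0.0272, so cos²(θ − 129°) = 0.0272 / 0.03365 = 0.8083.
θ − 129° = arccos(√0.8083) = 26.0°, giving θ ≈ 129 + 26.0 = 155.0°.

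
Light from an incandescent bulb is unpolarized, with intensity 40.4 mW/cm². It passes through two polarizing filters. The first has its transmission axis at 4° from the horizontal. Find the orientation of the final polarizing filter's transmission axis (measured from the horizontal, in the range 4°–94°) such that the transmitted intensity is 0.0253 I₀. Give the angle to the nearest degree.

θ ≈ 81°

Unpolarized light through the first polarizer → I₁ = ½ I₀, now polarized at 4°.
Need I₂/I₀ = 0.0253, so cos²(θ − 4°) = 0.0253 / 0.5 = 0.0506.
θ − 4° = arccos(√0.0506) = 77.0°, giving θ ≈ 4 + 77.0 = 81.0°.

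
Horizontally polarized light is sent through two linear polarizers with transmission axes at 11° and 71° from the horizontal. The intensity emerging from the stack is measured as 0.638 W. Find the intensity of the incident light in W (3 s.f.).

I₁ = I₀ cos²(11° − 0°) = I₀ cos²(11°) = 0.9636 I₀.
I₂ = I₁ cos²(71° − 11°) = 0.9636 I₀ · cos²(60°) = 0.2409 I₀.
So 0.638 W = 0.2409 I₀, giving I₀ = 0.638/0.2409 = 2.648 W.

I₀ ≈ 2.65 W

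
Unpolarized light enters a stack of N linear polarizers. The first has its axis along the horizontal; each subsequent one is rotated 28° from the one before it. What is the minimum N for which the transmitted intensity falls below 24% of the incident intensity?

N = 4

First polarizer halves the unpolarized light: factor 1/2.
Each further stage multiplies by cos²(28°) = 0.7796.
After N polarizers: T = 0.5·0.7796^(N−1). Require T < 0.24 ⇒ N−1 > ln(0.24/0.5)/ln(0.7796) = 2.95, so N−1 ≥ 3 and N = 4.
Check: N=4 gives T = 0.2369 < 0.24; N=3 gives T = 0.3039.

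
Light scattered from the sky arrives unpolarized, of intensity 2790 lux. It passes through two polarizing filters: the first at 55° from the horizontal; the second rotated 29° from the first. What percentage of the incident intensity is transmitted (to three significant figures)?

Unpolarized light through the first polarizer → I₁ = 2790 lux/2 = 1395 lux, polarized at 55°.
I₂ = I₁ · cos²(29°) = 1395 · 0.765 = 1067 lux.
That is 38.25% of the incident intensity.

≈ 38.2%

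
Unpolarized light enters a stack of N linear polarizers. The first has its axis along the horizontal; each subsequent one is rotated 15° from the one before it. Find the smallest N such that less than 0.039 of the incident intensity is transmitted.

N = 38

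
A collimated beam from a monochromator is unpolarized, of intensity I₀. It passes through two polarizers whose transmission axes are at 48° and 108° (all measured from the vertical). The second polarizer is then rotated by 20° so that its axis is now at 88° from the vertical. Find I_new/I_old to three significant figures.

I_new/I_old ≈ 2.35

Before rotation:
Unpolarized light through the first polarizer → I₁ = ½ I₀, now polarized at 48°.
I₂ = I₁ cos²(108° − 48°) = 0.5 I₀ · cos²(60°) = 0.125 I₀.
After rotation:
Unpolarized light through the first polarizer → I₁ = ½ I₀, now polarized at 48°.
I₂ = I₁ cos²(88° − 48°) = 0.5 I₀ · cos²(40°) = 0.2934 I₀.
Ratio = 0.2934 / 0.125 = 2.347.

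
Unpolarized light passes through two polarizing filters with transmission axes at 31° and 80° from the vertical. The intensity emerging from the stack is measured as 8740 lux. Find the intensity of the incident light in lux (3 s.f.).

Unpolarized light through the first polarizer → I₁ = ½ I₀, now polarized at 31°.
I₂ = I₁ cos²(80° − 31°) = 0.5 I₀ · cos²(49°) = 0.2152 I₀.
So 8740 lux = 0.2152 I₀, giving I₀ = 8740/0.2152 = 4.061e+04 lux.

I₀ ≈ 4.06e4 lux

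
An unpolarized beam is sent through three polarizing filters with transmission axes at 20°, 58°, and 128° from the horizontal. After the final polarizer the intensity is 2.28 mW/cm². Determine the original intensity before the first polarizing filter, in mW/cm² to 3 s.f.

Unpolarized light through the first polarizer → I₁ = ½ I₀, now polarized at 20°.
I₂ = I₁ cos²(58° − 20°) = 0.5 I₀ · cos²(38°) = 0.3105 I₀.
I₃ = I₂ cos²(128° − 58°) = 0.3105 I₀ · cos²(70°) = 0.03632 I₀.
So 2.28 mW/cm² = 0.03632 I₀, giving I₀ = 2.28/0.03632 = 62.78 mW/cm².

I₀ ≈ 62.8 mW/cm²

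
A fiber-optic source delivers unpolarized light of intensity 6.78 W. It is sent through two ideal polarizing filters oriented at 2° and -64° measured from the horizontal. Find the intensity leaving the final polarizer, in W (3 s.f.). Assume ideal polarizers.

I ≈ 0.561 W

Unpolarized light through the first polarizer → I₁ = 6.78 W/2 = 3.39 W, polarized at 2°.
I₂ = I₁ · cos²(66°) = 3.39 · 0.1654 = 0.5608 W.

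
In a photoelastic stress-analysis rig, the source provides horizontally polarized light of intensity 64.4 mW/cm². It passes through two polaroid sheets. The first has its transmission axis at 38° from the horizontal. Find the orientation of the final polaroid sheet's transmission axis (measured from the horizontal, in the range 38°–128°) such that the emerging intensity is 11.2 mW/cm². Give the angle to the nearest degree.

θ ≈ 96°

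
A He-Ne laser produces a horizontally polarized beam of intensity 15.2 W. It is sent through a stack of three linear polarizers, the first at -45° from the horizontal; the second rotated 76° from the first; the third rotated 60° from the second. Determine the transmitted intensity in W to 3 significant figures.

I₁ = 15.2 W · cos²(45°) = 7.6 W.
I₂ = I₁ · cos²(76°) = 7.6 · 0.05853 = 0.4448 W.
I₃ = I₂ · cos²(60°) = 0.4448 · 0.25 = 0.1112 W.

I ≈ 0.111 W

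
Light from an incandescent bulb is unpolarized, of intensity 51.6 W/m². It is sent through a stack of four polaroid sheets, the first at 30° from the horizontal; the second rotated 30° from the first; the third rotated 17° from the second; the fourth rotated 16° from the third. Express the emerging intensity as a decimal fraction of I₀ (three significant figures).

I/I₀ ≈ 0.317

Unpolarized light through the first polarizer → I₁ = 51.6 W/m²/2 = 25.8 W/m², polarized at 30°.
I₂ = I₁ · cos²(30°) = 25.8 · 0.75 = 19.35 W/m².
I₃ = I₂ · cos²(17°) = 19.35 · 0.9145 = 17.7 W/m².
I₄ = I₃ · cos²(16°) = 17.7 · 0.924 = 16.35 W/m².
Transmitted fraction = 0.3169.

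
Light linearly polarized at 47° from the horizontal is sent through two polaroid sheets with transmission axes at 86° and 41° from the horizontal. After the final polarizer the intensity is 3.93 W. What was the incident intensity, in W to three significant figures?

I₁ = I₀ cos²(86° − 47°) = I₀ cos²(39°) = 0.604 I₀.
I₂ = I₁ cos²(41° − 86°) = 0.604 I₀ · cos²(45°) = 0.302 I₀.
So 3.93 W = 0.302 I₀, giving I₀ = 3.93/0.302 = 13.01 W.

I₀ ≈ 13.0 W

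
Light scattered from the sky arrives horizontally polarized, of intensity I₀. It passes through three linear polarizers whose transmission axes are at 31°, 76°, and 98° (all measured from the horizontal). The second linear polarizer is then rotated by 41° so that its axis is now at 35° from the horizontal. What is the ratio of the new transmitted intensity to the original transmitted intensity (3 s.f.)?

Before rotation:
By Malus's law, I₁ = I₀ cos²(31° − 0°) = I₀ cos²(31°) = 0.7347 I₀.
I₂ = I₁ cos²(76° − 31°) = 0.7347 I₀ · cos²(45°) = 0.3674 I₀.
I₃ = I₂ cos²(98° − 76°) = 0.3674 I₀ · cos²(22°) = 0.3158 I₀.
After rotation:
I₁ = I₀ cos²(31° − 0°) = I₀ cos²(31°) = 0.7347 I₀.
I₂ = I₁ cos²(35° − 31°) = 0.7347 I₀ · cos²(4°) = 0.7312 I₀.
I₃ = I₂ cos²(98° − 35°) = 0.7312 I₀ · cos²(63°) = 0.1507 I₀.
Ratio = 0.1507 / 0.3158 = 0.4772.

I_new/I_old ≈ 0.477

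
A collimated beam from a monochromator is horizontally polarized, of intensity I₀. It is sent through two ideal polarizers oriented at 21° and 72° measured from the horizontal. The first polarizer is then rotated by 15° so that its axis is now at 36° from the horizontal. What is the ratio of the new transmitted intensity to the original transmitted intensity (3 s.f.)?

Before rotation:
I₁ = I₀ cos²(21° − 0°) = I₀ cos²(21°) = 0.8716 I₀.
I₂ = I₁ cos²(72° − 21°) = 0.8716 I₀ · cos²(51°) = 0.3452 I₀.
After rotation:
I₁ = I₀ cos²(36° − 0°) = I₀ cos²(36°) = 0.6545 I₀.
I₂ = I₁ cos²(72° − 36°) = 0.6545 I₀ · cos²(36°) = 0.4284 I₀.
Ratio = 0.4284 / 0.3452 = 1.241.

I_new/I_old ≈ 1.24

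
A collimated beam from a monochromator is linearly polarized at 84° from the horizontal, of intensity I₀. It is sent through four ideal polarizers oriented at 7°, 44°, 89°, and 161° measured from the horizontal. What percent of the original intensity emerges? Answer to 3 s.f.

By Malus's law, I₁ = I₀ cos²(7° − 84°) = I₀ cos²(77°) = 0.0506 I₀.
I₂ = I₁ cos²(44° − 7°) = 0.0506 I₀ · cos²(37°) = 0.03228 I₀.
I₃ = I₂ cos²(89° − 44°) = 0.03228 I₀ · cos²(45°) = 0.01614 I₀.
I₄ = I₃ cos²(161° − 89°) = 0.01614 I₀ · cos²(72°) = 0.001541 I₀.
That is 0.1541% of the incident intensity.

≈ 0.154%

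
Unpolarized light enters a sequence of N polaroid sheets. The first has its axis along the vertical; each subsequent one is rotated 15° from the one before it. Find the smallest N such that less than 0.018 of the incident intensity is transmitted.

First polarizer halves the unpolarized light: factor 1/2.
Each further stage multiplies by cos²(15°) = 0.933.
After N polarizers: T = 0.5·0.933^(N−1). Require T < 0.018 ⇒ N−1 > ln(0.018/0.5)/ln(0.933) = 47.94, so N−1 ≥ 48 and N = 49.
Check: N=49 gives T = 0.01793 < 0.018; N=48 gives T = 0.01922.

N = 49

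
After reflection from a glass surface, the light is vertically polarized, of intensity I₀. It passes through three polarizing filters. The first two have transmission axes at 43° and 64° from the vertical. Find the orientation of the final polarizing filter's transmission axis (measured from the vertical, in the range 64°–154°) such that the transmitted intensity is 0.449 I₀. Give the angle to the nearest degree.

θ ≈ 75°

I₁ = I₀ cos²(43° − 0°) = I₀ cos²(43°) = 0.5349 I₀.
I₂ = I₁ cos²(64° − 43°) = 0.5349 I₀ · cos²(21°) = 0.4662 I₀.
Need I₃/I₀ = 0.449, so cos²(θ − 64°) = 0.449 / 0.4662 = 0.9631.
θ − 64° = arccos(√0.9631) = 11.1°, giving θ ≈ 64 + 11.1 = 75.1°.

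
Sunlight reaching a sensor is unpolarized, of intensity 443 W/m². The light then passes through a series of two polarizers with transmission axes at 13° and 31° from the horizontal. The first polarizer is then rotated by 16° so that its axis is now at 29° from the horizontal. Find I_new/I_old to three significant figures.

I_new/I_old ≈ 1.10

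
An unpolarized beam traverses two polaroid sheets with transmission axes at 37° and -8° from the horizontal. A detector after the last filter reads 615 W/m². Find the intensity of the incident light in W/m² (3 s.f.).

I₀ ≈ 2460 W/m²

Unpolarized light through the first polarizer → I₁ = ½ I₀, now polarized at 37°.
I₂ = I₁ cos²(-8° − 37°) = 0.5 I₀ · cos²(45°) = 0.25 I₀.
So 615 W/m² = 0.25 I₀, giving I₀ = 615/0.25 = 2460 W/m².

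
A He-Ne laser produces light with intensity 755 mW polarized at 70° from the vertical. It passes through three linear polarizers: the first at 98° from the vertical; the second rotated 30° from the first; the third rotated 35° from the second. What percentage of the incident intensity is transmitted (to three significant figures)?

≈ 39.2%

I₁ = 755 mW · cos²(28°) = 588.6 mW.
I₂ = I₁ · cos²(30°) = 588.6 · 0.75 = 441.4 mW.
I₃ = I₂ · cos²(35°) = 441.4 · 0.671 = 296.2 mW.
That is 39.23% of the incident intensity.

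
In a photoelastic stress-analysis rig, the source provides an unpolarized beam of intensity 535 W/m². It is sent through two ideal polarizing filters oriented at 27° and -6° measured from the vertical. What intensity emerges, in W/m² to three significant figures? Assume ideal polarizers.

I ≈ 188 W/m²

Unpolarized light through the first polarizer → I₁ = 535 W/m²/2 = 267.5 W/m², polarized at 27°.
I₂ = I₁ · cos²(33°) = 267.5 · 0.7034 = 188.2 W/m².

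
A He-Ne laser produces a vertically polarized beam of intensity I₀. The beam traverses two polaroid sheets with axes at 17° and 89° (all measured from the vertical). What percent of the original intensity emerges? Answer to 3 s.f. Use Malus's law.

By Malus's law, I₁ = I₀ cos²(17° − 0°) = I₀ cos²(17°) = 0.9145 I₀.
I₂ = I₁ cos²(89° − 17°) = 0.9145 I₀ · cos²(72°) = 0.08733 I₀.
That is 8.733% of the incident intensity.

≈ 8.73%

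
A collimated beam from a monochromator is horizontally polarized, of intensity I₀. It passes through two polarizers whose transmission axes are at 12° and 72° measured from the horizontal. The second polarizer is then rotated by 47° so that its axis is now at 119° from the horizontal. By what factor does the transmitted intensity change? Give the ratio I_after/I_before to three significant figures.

Before rotation:
I₁ = I₀ cos²(12° − 0°) = I₀ cos²(12°) = 0.9568 I₀.
I₂ = I₁ cos²(72° − 12°) = 0.9568 I₀ · cos²(60°) = 0.2392 I₀.
After rotation:
I₁ = I₀ cos²(12° − 0°) = I₀ cos²(12°) = 0.9568 I₀.
Angle between axes 1 and 2: 73°. I₂ = 0.9568 I₀ · cos²(73°) = 0.08179 I₀.
Ratio = 0.08179 / 0.2392 = 0.3419.

I_new/I_old ≈ 0.342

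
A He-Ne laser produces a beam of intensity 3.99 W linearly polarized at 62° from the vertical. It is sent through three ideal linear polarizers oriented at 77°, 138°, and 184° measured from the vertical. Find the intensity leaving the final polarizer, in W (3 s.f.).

I₁ = 3.99 W · cos²(15°) = 3.723 W.
I₂ = I₁ · cos²(61°) = 3.723 · 0.235 = 0.875 W.
I₃ = I₂ · cos²(46°) = 0.875 · 0.4826 = 0.4222 W.

I ≈ 0.422 W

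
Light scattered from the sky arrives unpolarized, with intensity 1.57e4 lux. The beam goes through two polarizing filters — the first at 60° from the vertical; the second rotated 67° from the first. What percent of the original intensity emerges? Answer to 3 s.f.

≈ 7.63%

Unpolarized light through the first polarizer → I₁ = 1.57e4 lux/2 = 7850 lux, polarized at 60°.
I₂ = I₁ · cos²(67°) = 7850 · 0.1527 = 1198 lux.
That is 7.634% of the incident intensity.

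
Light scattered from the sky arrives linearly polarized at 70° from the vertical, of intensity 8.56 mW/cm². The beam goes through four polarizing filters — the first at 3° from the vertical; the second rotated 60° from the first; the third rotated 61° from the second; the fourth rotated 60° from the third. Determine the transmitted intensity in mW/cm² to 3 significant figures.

I ≈ 0.0192 mW/cm²

By Malus's law, I₁ = 8.56 mW/cm² · cos²(67°) = 1.307 mW/cm².
I₂ = I₁ · cos²(60°) = 1.307 · 0.25 = 0.3267 mW/cm².
I₃ = I₂ · cos²(61°) = 0.3267 · 0.235 = 0.07679 mW/cm².
I₄ = I₃ · cos²(60°) = 0.07679 · 0.25 = 0.0192 mW/cm².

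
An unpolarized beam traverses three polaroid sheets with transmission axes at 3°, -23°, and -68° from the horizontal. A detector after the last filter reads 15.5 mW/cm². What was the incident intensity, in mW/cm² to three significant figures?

Unpolarized light through the first polarizer → I₁ = ½ I₀, now polarized at 3°.
I₂ = I₁ cos²(-23° − 3°) = 0.5 I₀ · cos²(26°) = 0.4039 I₀.
I₃ = I₂ cos²(-68° + 23°) = 0.4039 I₀ · cos²(45°) = 0.202 I₀.
So 15.5 mW/cm² = 0.202 I₀, giving I₀ = 15.5/0.202 = 76.75 mW/cm².

I₀ ≈ 76.7 mW/cm²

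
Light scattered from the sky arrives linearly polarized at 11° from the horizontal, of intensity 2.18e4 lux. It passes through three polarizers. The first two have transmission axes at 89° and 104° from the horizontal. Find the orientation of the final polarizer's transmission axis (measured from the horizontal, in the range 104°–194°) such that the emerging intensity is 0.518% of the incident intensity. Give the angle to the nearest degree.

I₁ = I₀ cos²(89° − 11°) = I₀ cos²(78°) = 0.04323 I₀.
I₂ = I₁ cos²(104° − 89°) = 0.04323 I₀ · cos²(15°) = 0.04033 I₀.
Need I₃/I₀ = 0.00518, so cos²(θ − 104°) = 0.00518 / 0.04033 = 0.1284.
θ − 104° = arccos(√0.1284) = 69.0°, giving θ ≈ 104 + 69.0 = 173.0°.

θ ≈ 173°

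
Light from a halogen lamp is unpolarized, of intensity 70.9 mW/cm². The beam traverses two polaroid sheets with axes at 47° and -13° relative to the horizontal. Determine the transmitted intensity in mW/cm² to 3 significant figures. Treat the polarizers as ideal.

Unpolarized light through the first polarizer → I₁ = 70.9 mW/cm²/2 = 35.45 mW/cm², polarized at 47°.
I₂ = I₁ · cos²(60°) = 35.45 · 0.25 = 8.863 mW/cm².

I ≈ 8.86 mW/cm²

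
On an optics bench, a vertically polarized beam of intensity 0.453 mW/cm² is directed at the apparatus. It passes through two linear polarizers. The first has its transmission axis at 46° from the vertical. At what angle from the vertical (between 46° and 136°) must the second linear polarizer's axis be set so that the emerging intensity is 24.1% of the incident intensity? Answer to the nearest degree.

θ ≈ 91°

I₁ = I₀ cos²(46° − 0°) = I₀ cos²(46°) = 0.4826 I₀.
Need I₂/I₀ = 0.241, so cos²(θ − 46°) = 0.241 / 0.4826 = 0.4994.
θ − 46° = arccos(√0.4994) = 45.0°, giving θ ≈ 46 + 45.0 = 91.0°.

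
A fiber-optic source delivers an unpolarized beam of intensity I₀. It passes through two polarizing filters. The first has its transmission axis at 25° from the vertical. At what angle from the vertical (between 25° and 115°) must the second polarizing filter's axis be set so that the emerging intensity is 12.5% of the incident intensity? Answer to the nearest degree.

Unpolarized light through the first polarizer → I₁ = ½ I₀, now polarized at 25°.
Need I₂/I₀ = 0.125, so cos²(θ − 25°) = 0.125 / 0.5 = 0.25.
θ − 25° = arccos(√0.25) = 60.0°, giving θ ≈ 25 + 60.0 = 85.0°.

θ ≈ 85°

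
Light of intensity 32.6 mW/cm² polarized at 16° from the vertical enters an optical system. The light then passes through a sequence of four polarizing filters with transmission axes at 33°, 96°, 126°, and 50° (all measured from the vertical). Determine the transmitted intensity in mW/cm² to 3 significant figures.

By Malus's law, I₁ = 32.6 mW/cm² · cos²(17°) = 29.81 mW/cm².
I₂ = I₁ · cos²(63°) = 29.81 · 0.2061 = 6.145 mW/cm².
I₃ = I₂ · cos²(30°) = 6.145 · 0.75 = 4.609 mW/cm².
I₄ = I₃ · cos²(76°) = 4.609 · 0.05853 = 0.2697 mW/cm².

I ≈ 0.270 mW/cm²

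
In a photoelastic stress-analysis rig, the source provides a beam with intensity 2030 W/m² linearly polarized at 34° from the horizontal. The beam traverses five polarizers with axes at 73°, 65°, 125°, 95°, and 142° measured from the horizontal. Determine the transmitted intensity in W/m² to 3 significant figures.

I ≈ 105 W/m²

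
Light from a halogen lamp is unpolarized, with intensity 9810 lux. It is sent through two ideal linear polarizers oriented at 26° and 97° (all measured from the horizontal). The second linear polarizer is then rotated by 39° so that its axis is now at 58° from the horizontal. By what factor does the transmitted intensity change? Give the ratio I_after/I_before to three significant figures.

Before rotation:
Unpolarized light through the first polarizer → I₁ = ½ I₀, now polarized at 26°.
I₂ = I₁ cos²(97° − 26°) = 0.5 I₀ · cos²(71°) = 0.053 I₀.
After rotation:
Unpolarized light through the first polarizer → I₁ = ½ I₀, now polarized at 26°.
I₂ = I₁ cos²(58° − 26°) = 0.5 I₀ · cos²(32°) = 0.3596 I₀.
Ratio = 0.3596 / 0.053 = 6.785.

I_new/I_old ≈ 6.79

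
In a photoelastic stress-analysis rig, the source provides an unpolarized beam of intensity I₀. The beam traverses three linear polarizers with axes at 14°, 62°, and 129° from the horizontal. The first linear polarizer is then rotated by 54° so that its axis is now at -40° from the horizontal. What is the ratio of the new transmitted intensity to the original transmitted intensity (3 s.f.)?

I_new/I_old ≈ 0.0965

Before rotation:
Unpolarized light through the first polarizer → I₁ = ½ I₀, now polarized at 14°.
I₂ = I₁ cos²(62° − 14°) = 0.5 I₀ · cos²(48°) = 0.2239 I₀.
I₃ = I₂ cos²(129° − 62°) = 0.2239 I₀ · cos²(67°) = 0.03418 I₀.
After rotation:
Unpolarized light through the first polarizer → I₁ = ½ I₀, now polarized at -40°.
Angle between axes 1 and 2: 78°. I₂ = 0.5 I₀ · cos²(78°) = 0.02161 I₀.
I₃ = I₂ cos²(129° − 62°) = 0.02161 I₀ · cos²(67°) = 0.0033 I₀.
Ratio = 0.0033 / 0.03418 = 0.09655.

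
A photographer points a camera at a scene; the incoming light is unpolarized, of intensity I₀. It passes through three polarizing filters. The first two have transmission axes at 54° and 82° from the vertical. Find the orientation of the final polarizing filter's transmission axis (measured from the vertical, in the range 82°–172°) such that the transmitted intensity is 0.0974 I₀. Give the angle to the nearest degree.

Unpolarized light through the first polarizer → I₁ = ½ I₀, now polarized at 54°.
I₂ = I₁ cos²(82° − 54°) = 0.5 I₀ · cos²(28°) = 0.3898 I₀.
Need I₃/I₀ = 0.0974, so cos²(θ − 82°) = 0.0974 / 0.3898 = 0.2499.
θ − 82° = arccos(√0.2499) = 60.0°, giving θ ≈ 82 + 60.0 = 142.0°.

θ ≈ 142°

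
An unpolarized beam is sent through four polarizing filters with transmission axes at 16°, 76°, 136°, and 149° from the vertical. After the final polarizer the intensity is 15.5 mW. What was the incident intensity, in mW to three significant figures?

I₀ ≈ 522 mW

Unpolarized light through the first polarizer → I₁ = ½ I₀, now polarized at 16°.
I₂ = I₁ cos²(76° − 16°) = 0.5 I₀ · cos²(60°) = 0.125 I₀.
I₃ = I₂ cos²(136° − 76°) = 0.125 I₀ · cos²(60°) = 0.03125 I₀.
I₄ = I₃ cos²(149° − 136°) = 0.03125 I₀ · cos²(13°) = 0.02967 I₀.
So 15.5 mW = 0.02967 I₀, giving I₀ = 15.5/0.02967 = 522.4 mW.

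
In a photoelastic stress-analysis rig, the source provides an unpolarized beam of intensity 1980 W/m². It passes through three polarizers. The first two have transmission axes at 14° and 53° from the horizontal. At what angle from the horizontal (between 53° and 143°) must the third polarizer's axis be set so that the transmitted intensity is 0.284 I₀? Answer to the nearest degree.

Unpolarized light through the first polarizer → I₁ = ½ I₀, now polarized at 14°.
I₂ = I₁ cos²(53° − 14°) = 0.5 I₀ · cos²(39°) = 0.302 I₀.
Need I₃/I₀ = 0.284, so cos²(θ − 53°) = 0.284 / 0.302 = 0.9405.
θ − 53° = arccos(√0.9405) = 14.1°, giving θ ≈ 53 + 14.1 = 67.1°.

θ ≈ 67°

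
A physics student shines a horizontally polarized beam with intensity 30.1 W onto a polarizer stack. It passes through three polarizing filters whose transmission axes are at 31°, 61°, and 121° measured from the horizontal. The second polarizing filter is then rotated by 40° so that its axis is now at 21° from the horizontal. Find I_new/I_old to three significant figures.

I_new/I_old ≈ 0.156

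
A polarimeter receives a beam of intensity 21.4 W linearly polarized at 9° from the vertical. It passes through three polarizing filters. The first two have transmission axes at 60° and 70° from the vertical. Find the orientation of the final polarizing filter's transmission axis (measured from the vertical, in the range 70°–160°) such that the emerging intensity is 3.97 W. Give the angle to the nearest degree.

I₁ = I₀ cos²(60° − 9°) = I₀ cos²(51°) = 0.396 I₀.
I₂ = I₁ cos²(70° − 60°) = 0.396 I₀ · cos²(10°) = 0.3841 I₀.
Target fraction: 3.97 / 21.4 W = 0.1855 of I₀.
Need I₃/I₀ = 0.1855, so cos²(θ − 70°) = 0.1855 / 0.3841 = 0.483.
θ − 70° = arccos(√0.483) = 46.0°, giving θ ≈ 70 + 46.0 = 116.0°.

θ ≈ 116°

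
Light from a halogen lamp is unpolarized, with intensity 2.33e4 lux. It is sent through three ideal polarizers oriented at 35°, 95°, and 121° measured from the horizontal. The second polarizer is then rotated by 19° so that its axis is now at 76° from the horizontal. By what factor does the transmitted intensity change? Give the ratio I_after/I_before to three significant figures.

I_new/I_old ≈ 1.41

Before rotation:
Unpolarized light through the first polarizer → I₁ = ½ I₀, now polarized at 35°.
I₂ = I₁ cos²(95° − 35°) = 0.5 I₀ · cos²(60°) = 0.125 I₀.
I₃ = I₂ cos²(121° − 95°) = 0.125 I₀ · cos²(26°) = 0.101 I₀.
After rotation:
Unpolarized light through the first polarizer → I₁ = ½ I₀, now polarized at 35°.
I₂ = I₁ cos²(76° − 35°) = 0.5 I₀ · cos²(41°) = 0.2848 I₀.
I₃ = I₂ cos²(121° − 76°) = 0.2848 I₀ · cos²(45°) = 0.1424 I₀.
Ratio = 0.1424 / 0.101 = 1.41.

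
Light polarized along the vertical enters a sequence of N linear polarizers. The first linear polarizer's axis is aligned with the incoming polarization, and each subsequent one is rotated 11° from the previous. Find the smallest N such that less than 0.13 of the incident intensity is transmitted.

N = 57

First polarizer is aligned with the polarization: full transmission.
Each further stage multiplies by cos²(11°) = 0.9636.
After N polarizers: T = 0.9636^(N−1). Require T < 0.13 ⇒ N−1 > ln(0.13)/ln(0.9636) = 55.01, so N−1 ≥ 56 and N = 57.
Check: N=57 gives T = 0.1253 < 0.13; N=56 gives T = 0.1301.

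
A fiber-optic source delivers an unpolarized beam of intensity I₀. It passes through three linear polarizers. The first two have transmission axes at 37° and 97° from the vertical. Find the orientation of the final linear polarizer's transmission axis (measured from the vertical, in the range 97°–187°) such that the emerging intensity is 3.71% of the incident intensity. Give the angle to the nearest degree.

Unpolarized light through the first polarizer → I₁ = ½ I₀, now polarized at 37°.
I₂ = I₁ cos²(97° − 37°) = 0.5 I₀ · cos²(60°) = 0.125 I₀.
Need I₃/I₀ = 0.0371, so cos²(θ − 97°) = 0.0371 / 0.125 = 0.2968.
θ − 97° = arccos(√0.2968) = 57.0°, giving θ ≈ 97 + 57.0 = 154.0°.

θ ≈ 154°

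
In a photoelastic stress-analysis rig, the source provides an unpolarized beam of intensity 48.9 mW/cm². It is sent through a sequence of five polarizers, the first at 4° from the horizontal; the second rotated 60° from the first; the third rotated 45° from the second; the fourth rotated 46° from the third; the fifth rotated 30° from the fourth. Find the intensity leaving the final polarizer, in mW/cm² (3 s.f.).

Unpolarized light through the first polarizer → I₁ = 48.9 mW/cm²/2 = 24.45 mW/cm², polarized at 4°.
I₂ = I₁ · cos²(60°) = 24.45 · 0.25 = 6.113 mW/cm².
I₃ = I₂ · cos²(45°) = 6.113 · 0.5 = 3.056 mW/cm².
I₄ = I₃ · cos²(46°) = 3.056 · 0.4826 = 1.475 mW/cm².
I₅ = I₄ · cos²(30°) = 1.475 · 0.75 = 1.106 mW/cm².

I ≈ 1.11 mW/cm²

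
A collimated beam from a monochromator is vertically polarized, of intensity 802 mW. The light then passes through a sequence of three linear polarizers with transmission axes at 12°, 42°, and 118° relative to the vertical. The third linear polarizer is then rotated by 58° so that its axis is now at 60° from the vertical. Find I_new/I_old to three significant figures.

I_new/I_old ≈ 15.5

Before rotation:
By Malus's law, I₁ = I₀ cos²(12° − 0°) = I₀ cos²(12°) = 0.9568 I₀.
I₂ = I₁ cos²(42° − 12°) = 0.9568 I₀ · cos²(30°) = 0.7176 I₀.
I₃ = I₂ cos²(118° − 42°) = 0.7176 I₀ · cos²(76°) = 0.042 I₀.
After rotation:
I₁ = I₀ cos²(12° − 0°) = I₀ cos²(12°) = 0.9568 I₀.
I₂ = I₁ cos²(42° − 12°) = 0.9568 I₀ · cos²(30°) = 0.7176 I₀.
I₃ = I₂ cos²(60° − 42°) = 0.7176 I₀ · cos²(18°) = 0.6491 I₀.
Ratio = 0.6491 / 0.042 = 15.45.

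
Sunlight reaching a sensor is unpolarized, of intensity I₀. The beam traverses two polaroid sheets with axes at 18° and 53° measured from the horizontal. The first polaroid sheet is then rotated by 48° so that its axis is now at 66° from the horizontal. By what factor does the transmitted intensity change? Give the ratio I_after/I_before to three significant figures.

I_new/I_old ≈ 1.41

Before rotation:
Unpolarized light through the first polarizer → I₁ = ½ I₀, now polarized at 18°.
I₂ = I₁ cos²(53° − 18°) = 0.5 I₀ · cos²(35°) = 0.3355 I₀.
After rotation:
Unpolarized light through the first polarizer → I₁ = ½ I₀, now polarized at 66°.
I₂ = I₁ cos²(53° − 66°) = 0.5 I₀ · cos²(13°) = 0.4747 I₀.
Ratio = 0.4747 / 0.3355 = 1.415.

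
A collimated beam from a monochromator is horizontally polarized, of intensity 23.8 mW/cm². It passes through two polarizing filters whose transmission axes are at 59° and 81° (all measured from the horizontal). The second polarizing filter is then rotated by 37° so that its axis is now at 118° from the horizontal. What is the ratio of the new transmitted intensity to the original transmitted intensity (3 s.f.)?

I_new/I_old ≈ 0.309

Before rotation:
I₁ = I₀ cos²(59° − 0°) = I₀ cos²(59°) = 0.2653 I₀.
I₂ = I₁ cos²(81° − 59°) = 0.2653 I₀ · cos²(22°) = 0.228 I₀.
After rotation:
I₁ = I₀ cos²(59° − 0°) = I₀ cos²(59°) = 0.2653 I₀.
I₂ = I₁ cos²(118° − 59°) = 0.2653 I₀ · cos²(59°) = 0.07037 I₀.
Ratio = 0.07037 / 0.228 = 0.3086.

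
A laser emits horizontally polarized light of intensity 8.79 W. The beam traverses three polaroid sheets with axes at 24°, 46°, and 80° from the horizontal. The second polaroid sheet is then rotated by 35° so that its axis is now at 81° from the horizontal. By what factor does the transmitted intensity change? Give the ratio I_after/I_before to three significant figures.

Before rotation:
By Malus's law, I₁ = I₀ cos²(24° − 0°) = I₀ cos²(24°) = 0.8346 I₀.
I₂ = I₁ cos²(46° − 24°) = 0.8346 I₀ · cos²(22°) = 0.7175 I₀.
I₃ = I₂ cos²(80° − 46°) = 0.7175 I₀ · cos²(34°) = 0.4931 I₀.
After rotation:
I₁ = I₀ cos²(24° − 0°) = I₀ cos²(24°) = 0.8346 I₀.
I₂ = I₁ cos²(81° − 24°) = 0.8346 I₀ · cos²(57°) = 0.2476 I₀.
I₃ = I₂ cos²(80° − 81°) = 0.2476 I₀ · cos²(1°) = 0.2475 I₀.
Ratio = 0.2475 / 0.4931 = 0.5019.

I_new/I_old ≈ 0.502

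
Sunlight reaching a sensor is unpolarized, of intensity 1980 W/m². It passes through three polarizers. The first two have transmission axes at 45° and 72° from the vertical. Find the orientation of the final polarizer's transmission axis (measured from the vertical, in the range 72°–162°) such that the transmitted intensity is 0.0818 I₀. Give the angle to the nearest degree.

Unpolarized light through the first polarizer → I₁ = ½ I₀, now polarized at 45°.
I₂ = I₁ cos²(72° − 45°) = 0.5 I₀ · cos²(27°) = 0.3969 I₀.
Need I₃/I₀ = 0.0818, so cos²(θ − 72°) = 0.0818 / 0.3969 = 0.2061.
θ − 72° = arccos(√0.2061) = 63.0°, giving θ ≈ 72 + 63.0 = 135.0°.

θ ≈ 135°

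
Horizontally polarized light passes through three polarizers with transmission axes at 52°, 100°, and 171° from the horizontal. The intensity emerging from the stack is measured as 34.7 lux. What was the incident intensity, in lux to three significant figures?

I₀ ≈ 1930 lux

By Malus's law, I₁ = I₀ cos²(52° − 0°) = I₀ cos²(52°) = 0.379 I₀.
I₂ = I₁ cos²(100° − 52°) = 0.379 I₀ · cos²(48°) = 0.1697 I₀.
I₃ = I₂ cos²(171° − 100°) = 0.1697 I₀ · cos²(71°) = 0.01799 I₀.
So 34.7 lux = 0.01799 I₀, giving I₀ = 34.7/0.01799 = 1929 lux.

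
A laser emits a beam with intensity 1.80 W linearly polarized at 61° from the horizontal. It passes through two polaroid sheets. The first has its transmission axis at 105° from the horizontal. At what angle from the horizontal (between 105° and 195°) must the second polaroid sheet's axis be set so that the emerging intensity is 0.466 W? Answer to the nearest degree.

θ ≈ 150°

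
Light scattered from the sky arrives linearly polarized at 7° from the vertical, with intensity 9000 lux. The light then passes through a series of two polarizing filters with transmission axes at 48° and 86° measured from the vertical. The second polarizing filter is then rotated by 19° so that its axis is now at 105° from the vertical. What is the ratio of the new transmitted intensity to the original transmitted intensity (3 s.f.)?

I_new/I_old ≈ 0.478

Before rotation:
I₁ = I₀ cos²(48° − 7°) = I₀ cos²(41°) = 0.5696 I₀.
I₂ = I₁ cos²(86° − 48°) = 0.5696 I₀ · cos²(38°) = 0.3537 I₀.
After rotation:
I₁ = I₀ cos²(48° − 7°) = I₀ cos²(41°) = 0.5696 I₀.
I₂ = I₁ cos²(105° − 48°) = 0.5696 I₀ · cos²(57°) = 0.169 I₀.
Ratio = 0.169 / 0.3537 = 0.4777.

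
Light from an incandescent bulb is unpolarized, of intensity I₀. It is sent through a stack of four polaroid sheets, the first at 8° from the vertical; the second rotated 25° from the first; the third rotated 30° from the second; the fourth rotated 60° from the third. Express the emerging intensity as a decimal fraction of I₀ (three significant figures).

Unpolarized light through the first polarizer → I₁ = ½ I₀, now polarized at 8°.
I₂ = I₁ cos²(25°) = 0.5 · 0.8214 I₀ = 0.4107 I₀.
I₃ = I₂ cos²(30°) = 0.4107 · 0.75 I₀ = 0.308 I₀.
I₄ = I₃ cos²(60°) = 0.308 · 0.25 I₀ = 0.07701 I₀.
Transmitted fraction = 0.07701.

≈ 0.0770 I₀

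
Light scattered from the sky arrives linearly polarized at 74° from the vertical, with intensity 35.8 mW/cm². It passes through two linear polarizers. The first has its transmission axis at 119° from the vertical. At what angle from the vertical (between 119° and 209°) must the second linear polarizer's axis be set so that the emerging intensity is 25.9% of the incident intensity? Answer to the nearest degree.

I₁ = I₀ cos²(119° − 74°) = I₀ cos²(45°) = 0.5 I₀.
Need I₂/I₀ = 0.259, so cos²(θ − 119°) = 0.259 / 0.5 = 0.518.
θ − 119° = arccos(√0.518) = 44.0°, giving θ ≈ 119 + 44.0 = 163.0°.

θ ≈ 163°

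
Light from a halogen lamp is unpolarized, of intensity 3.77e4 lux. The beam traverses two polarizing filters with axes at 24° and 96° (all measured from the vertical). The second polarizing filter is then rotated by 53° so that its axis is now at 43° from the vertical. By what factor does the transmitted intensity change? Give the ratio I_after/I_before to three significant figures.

Before rotation:
Unpolarized light through the first polarizer → I₁ = ½ I₀, now polarized at 24°.
I₂ = I₁ cos²(96° − 24°) = 0.5 I₀ · cos²(72°) = 0.04775 I₀.
After rotation:
Unpolarized light through the first polarizer → I₁ = ½ I₀, now polarized at 24°.
I₂ = I₁ cos²(43° − 24°) = 0.5 I₀ · cos²(19°) = 0.447 I₀.
Ratio = 0.447 / 0.04775 = 9.362.

I_new/I_old ≈ 9.36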